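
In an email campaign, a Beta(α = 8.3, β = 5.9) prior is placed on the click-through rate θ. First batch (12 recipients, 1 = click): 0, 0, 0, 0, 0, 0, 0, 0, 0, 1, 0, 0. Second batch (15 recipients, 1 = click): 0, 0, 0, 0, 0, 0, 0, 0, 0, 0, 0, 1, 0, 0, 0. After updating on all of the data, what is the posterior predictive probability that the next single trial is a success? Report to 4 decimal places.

0.2500

The Beta prior is conjugate to a Binomial/Bernoulli likelihood; the update adds successes to α and failures to β.
After batch 1: Beta(8.3+1, 5.9+11) = Beta(9.3, 16.9).
After batch 2: Beta(9.3+1, 16.9+14) = Beta(10.3, 30.9).
For a single future Bernoulli trial, P(success | data) = α/(α+β) = 0.2500.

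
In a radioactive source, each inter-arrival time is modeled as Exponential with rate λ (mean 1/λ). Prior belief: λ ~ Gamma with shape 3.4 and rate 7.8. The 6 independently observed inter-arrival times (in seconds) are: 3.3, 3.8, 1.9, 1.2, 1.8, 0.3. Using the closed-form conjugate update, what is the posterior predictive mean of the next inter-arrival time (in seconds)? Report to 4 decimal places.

With a Gamma(shape α, rate β) prior on the exponential rate λ, the posterior after n observations with total T = Σxᵢ is Gamma(α+n, β+T).
Sum of observations T = 12.3 seconds; n = 6.
Posterior: Gamma(3.4+6, 7.8+12.3) = Gamma(9.4, 20.1).
The predictive distribution for the next observation is Lomax; its mean is β/(α−1) = 20.1/8.4 = 2.3929.

2.3929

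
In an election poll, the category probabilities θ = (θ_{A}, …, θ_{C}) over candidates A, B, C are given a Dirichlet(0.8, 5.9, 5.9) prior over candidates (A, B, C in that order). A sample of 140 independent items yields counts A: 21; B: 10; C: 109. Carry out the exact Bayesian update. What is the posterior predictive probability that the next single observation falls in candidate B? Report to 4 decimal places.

The Dirichlet prior is conjugate to the Multinomial likelihood: each posterior αⱼ = prior αⱼ + observed count nⱼ.
Posterior concentration: (21.8, 15.9, 114.9), total = 152.6.
P(next = B | data) = α_{B}/Σα = 0.1042.

0.1042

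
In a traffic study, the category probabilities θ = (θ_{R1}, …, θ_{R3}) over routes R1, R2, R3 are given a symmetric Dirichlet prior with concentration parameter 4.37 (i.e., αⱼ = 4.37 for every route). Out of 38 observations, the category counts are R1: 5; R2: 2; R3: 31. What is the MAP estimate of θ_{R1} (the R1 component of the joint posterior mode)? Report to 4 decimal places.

The Dirichlet prior is conjugate to the Multinomial likelihood: each posterior αⱼ = prior αⱼ + observed count nⱼ.
Posterior concentration: (9.37, 6.37, 35.37), total = 51.11.
Joint mode component: (α_{R1}−1)/(Σα−K) = 8.37/48.11 = 0.1740.

0.1740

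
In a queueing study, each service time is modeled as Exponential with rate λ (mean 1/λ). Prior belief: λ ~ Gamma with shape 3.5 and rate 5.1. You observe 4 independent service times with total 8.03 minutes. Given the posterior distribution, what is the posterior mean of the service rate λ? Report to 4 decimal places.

0.5712

With a Gamma(shape α, rate β) prior on the exponential rate λ, the posterior after n observations with total T = Σxᵢ is Gamma(α+n, β+T).
Posterior: Gamma(3.5+4, 5.1+8.03) = Gamma(7.5, 13.13).
Posterior mean of λ = α/β = 7.5/13.13 = 0.5712.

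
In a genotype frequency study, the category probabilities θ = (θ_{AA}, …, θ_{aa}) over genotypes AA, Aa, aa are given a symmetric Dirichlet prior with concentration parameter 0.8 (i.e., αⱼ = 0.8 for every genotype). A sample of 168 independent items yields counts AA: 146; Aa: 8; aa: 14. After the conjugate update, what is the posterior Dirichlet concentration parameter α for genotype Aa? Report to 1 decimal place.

8.8

The Dirichlet prior is conjugate to the Multinomial likelihood: each posterior αⱼ = prior αⱼ + observed count nⱼ.
Posterior concentration: (146.8, 8.8, 14.8), total = 170.4.
α_{Aa} = 0.8 + 8 = 8.8.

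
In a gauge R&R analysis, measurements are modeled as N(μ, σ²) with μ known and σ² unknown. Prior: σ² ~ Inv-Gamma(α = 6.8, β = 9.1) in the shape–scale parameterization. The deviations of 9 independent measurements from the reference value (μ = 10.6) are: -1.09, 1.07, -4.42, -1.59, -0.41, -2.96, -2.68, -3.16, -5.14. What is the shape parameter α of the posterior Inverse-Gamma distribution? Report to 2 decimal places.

With known mean μ and an Inverse-Gamma(α, β) prior on σ², the Normal likelihood is conjugate: posterior is Inv-Gamma(α + n/2, β + Σ(xᵢ−μ)²/2).
Σ(xᵢ−μ)² = (-1.09)² + (1.07)² + (-4.42)² + (-1.59)² + (-0.41)² + (-2.96)² + (-2.68)² + (-3.16)² + (-5.14)² = 76.9148.
Posterior: Inv-Gamma(6.8 + 9/2, 9.1 + 76.9148/2) = Inv-Gamma(11.30, 47.55740).
Posterior α = 11.30.

11.30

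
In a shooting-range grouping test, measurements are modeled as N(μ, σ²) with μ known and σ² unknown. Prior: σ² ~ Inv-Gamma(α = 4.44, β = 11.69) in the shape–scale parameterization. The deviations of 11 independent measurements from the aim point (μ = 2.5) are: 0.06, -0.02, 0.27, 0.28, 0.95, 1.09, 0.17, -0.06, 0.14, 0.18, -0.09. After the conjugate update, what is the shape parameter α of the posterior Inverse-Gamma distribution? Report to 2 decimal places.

9.94

With known mean μ and an Inverse-Gamma(α, β) prior on σ², the Normal likelihood is conjugate: posterior is Inv-Gamma(α + n/2, β + Σ(xᵢ−μ)²/2).
Σ(xᵢ−μ)² = (0.06)² + (-0.02)² + (0.27)² + (0.28)² + (0.95)² + (1.09)² + (0.17)² + (-0.06)² + (0.14)² + (0.18)² + (-0.09)² = 2.3385.
Posterior: Inv-Gamma(4.44 + 11/2, 11.69 + 2.3385/2) = Inv-Gamma(9.94, 12.85925).
Posterior α = 9.94.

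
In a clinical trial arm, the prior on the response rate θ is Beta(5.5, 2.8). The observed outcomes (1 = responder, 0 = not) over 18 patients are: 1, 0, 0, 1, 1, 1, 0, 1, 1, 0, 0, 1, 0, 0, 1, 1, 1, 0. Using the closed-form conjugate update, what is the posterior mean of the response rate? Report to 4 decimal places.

0.5894

The Beta prior is conjugate to a Binomial/Bernoulli likelihood; the update adds successes to α and failures to β.
Posterior: Beta(α+k, β+n−k) = Beta(5.5+10, 2.8+8) = Beta(15.5, 10.8).
Posterior mean = α/(α+β) = 15.5/26.3 = 0.5894.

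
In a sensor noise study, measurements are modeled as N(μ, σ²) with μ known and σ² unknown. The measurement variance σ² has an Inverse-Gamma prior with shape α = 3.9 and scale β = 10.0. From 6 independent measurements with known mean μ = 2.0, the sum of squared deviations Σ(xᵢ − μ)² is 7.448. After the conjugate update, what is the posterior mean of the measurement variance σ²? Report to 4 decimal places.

With known mean μ and an Inverse-Gamma(α, β) prior on σ², the Normal likelihood is conjugate: posterior is Inv-Gamma(α + n/2, β + Σ(xᵢ−μ)²/2).
Posterior: Inv-Gamma(3.9 + 6/2, 10.0 + 7.448/2) = Inv-Gamma(6.90, 13.7240).
E[σ²|data] = β/(α−1) = 13.7240/5.90 = 2.3261.

2.3261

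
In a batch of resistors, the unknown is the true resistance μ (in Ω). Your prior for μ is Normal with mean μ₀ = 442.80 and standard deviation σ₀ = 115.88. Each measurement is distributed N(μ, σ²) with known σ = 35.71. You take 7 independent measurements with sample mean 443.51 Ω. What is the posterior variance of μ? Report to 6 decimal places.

For Normal data with known variance σ², a Normal(μ₀, σ₀²) prior on μ is conjugate. Posterior precision = 1/σ₀² + n/σ²; posterior mean is the precision-weighted average of μ₀ and x̄.
σ₀² = 115.88² = 13428.1744, σ² = 35.71² = 1275.2041; σ² + n·σ₀² = 1275.2041 + 7·13428.1744 = 95272.4249.
Posterior precision = 1/σ₀² + n/σ² = 1/13428.1744 + 7/1275.2041 = (σ² + n·σ₀²)/(σ₀²σ²) = 95272.4249/(13428.1744·1275.2041); posterior variance σₙ² = σ₀²σ²/(σ² + n·σ₀²) = 13428.1744·1275.2041/95272.4249 = 179.733675.

179.733675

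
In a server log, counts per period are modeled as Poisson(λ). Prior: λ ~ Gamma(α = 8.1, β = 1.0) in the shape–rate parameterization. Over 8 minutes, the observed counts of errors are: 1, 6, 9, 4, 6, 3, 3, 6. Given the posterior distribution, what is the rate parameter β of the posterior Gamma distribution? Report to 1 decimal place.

9.0

With a Gamma(shape α, rate β) prior, the Poisson likelihood is conjugate: the posterior is Gamma(α + ΣXᵢ, β + n).
Sum of counts S = 38 over n = 8 minutes.
Posterior: Gamma(α+S, β+n) = Gamma(8.1+38, 1.0+8) = Gamma(46.1, 9.0).
Posterior β = 9.0.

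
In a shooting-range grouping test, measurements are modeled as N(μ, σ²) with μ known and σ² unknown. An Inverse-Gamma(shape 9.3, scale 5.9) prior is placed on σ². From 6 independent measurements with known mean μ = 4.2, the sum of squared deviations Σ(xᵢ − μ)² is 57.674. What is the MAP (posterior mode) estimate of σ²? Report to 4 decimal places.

2.6118

With known mean μ and an Inverse-Gamma(α, β) prior on σ², the Normal likelihood is conjugate: posterior is Inv-Gamma(α + n/2, β + Σ(xᵢ−μ)²/2).
Posterior: Inv-Gamma(9.3 + 6/2, 5.9 + 57.674/2) = Inv-Gamma(12.30, 34.7370).
Mode = β/(α+1) = 34.7370/13.30 = 2.6118.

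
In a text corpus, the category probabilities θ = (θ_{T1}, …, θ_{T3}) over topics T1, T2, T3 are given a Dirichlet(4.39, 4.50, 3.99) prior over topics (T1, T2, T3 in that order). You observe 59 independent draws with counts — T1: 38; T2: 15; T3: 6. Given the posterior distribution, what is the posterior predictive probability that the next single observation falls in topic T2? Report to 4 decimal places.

0.2713

The Dirichlet prior is conjugate to the Multinomial likelihood: each posterior αⱼ = prior αⱼ + observed count nⱼ.
Posterior concentration: (42.39, 19.50, 9.99), total = 71.88.
P(next = T2 | data) = α_{T2}/Σα = 0.2713.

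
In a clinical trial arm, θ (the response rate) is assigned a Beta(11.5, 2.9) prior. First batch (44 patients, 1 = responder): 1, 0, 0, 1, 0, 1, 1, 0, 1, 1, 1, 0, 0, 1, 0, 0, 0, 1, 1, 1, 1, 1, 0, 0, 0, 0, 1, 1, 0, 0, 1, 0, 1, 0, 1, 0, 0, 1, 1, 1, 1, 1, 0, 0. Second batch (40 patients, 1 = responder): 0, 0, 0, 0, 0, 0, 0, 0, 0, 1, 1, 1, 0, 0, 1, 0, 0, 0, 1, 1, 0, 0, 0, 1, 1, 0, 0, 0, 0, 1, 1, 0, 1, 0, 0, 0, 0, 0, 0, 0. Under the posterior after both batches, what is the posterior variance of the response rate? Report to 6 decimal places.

0.002501

The Beta prior is conjugate to a Binomial/Bernoulli likelihood; the update adds successes to α and failures to β.
After batch 1: Beta(11.5+23, 2.9+21) = Beta(34.5, 23.9).
After batch 2: Beta(34.5+11, 23.9+29) = Beta(45.5, 52.9).
Var = αβ/((α+β)²(α+β+1)) = 45.5·52.9/(98.4²·99.4) = 0.002501.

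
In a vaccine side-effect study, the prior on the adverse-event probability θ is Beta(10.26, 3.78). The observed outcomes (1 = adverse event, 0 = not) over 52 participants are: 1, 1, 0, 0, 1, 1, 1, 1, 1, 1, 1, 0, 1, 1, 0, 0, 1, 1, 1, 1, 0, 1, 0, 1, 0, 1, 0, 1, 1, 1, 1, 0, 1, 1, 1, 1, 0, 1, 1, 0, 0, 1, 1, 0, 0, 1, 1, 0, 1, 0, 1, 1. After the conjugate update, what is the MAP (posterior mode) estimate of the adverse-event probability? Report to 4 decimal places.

The Beta prior is conjugate to a Binomial/Bernoulli likelihood; the update adds successes to α and failures to β.
Posterior: Beta(α+k, β+n−k) = Beta(10.26+35, 3.78+17) = Beta(45.26, 20.78).
Mode of Beta(a,b) for a,b>1 is (a−1)/(a+b−2) = 44.26/64.04 = 0.6911.

0.6911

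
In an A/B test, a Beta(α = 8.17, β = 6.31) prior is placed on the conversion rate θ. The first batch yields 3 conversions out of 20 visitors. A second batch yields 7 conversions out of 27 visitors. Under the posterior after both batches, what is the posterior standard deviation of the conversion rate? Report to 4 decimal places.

The Beta prior is conjugate to a Binomial/Bernoulli likelihood; the update adds successes to α and failures to β.
After batch 1: Beta(8.17+3, 6.31+17) = Beta(11.17, 23.31).
After batch 2: Beta(11.17+7, 23.31+20) = Beta(18.17, 43.31).
Var = αβ/((α+β)²(α+β+1)) = 18.17·43.31/(61.48²·62.48) = 0.00333223; SD = √0.00333223 = 0.0577.

0.0577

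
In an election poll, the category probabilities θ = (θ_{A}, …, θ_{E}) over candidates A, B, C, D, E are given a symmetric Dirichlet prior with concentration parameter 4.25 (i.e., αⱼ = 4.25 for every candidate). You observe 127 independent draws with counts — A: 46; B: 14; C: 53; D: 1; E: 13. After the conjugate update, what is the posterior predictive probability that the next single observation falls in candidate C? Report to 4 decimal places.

0.3862

The Dirichlet prior is conjugate to the Multinomial likelihood: each posterior αⱼ = prior αⱼ + observed count nⱼ.
Posterior concentration: (50.25, 18.25, 57.25, 5.25, 17.25), total = 148.25.
P(next = C | data) = α_{C}/Σα = 0.3862.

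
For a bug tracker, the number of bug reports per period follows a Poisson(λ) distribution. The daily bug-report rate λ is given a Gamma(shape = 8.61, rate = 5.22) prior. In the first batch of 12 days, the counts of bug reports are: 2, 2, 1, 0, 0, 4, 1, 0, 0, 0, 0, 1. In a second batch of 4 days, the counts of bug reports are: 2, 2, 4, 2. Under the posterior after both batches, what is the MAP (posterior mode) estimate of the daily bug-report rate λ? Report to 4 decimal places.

1.3483

With a Gamma(shape α, rate β) prior, the Poisson likelihood is conjugate: the posterior is Gamma(α + ΣXᵢ, β + n).
Batch 1: sum of counts S = 11 over n = 12 days.
After batch 1: Gamma(α+S, β+n) = Gamma(8.61+11, 5.22+12) = Gamma(19.61, 17.22).
Batch 2: sum of counts S = 10 over n = 4 days.
After batch 2: Gamma(α+S, β+n) = Gamma(19.61+10, 17.22+4) = Gamma(29.61, 21.22).
Mode of Gamma(α,β) for α≥1 is (α−1)/β = 28.61/21.22 = 1.3483.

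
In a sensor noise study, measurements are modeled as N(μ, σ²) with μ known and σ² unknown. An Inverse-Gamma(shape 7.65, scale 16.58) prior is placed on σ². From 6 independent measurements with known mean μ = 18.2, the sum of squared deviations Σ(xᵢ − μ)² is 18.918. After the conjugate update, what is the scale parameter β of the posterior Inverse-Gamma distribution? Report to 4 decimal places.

26.0390

With known mean μ and an Inverse-Gamma(α, β) prior on σ², the Normal likelihood is conjugate: posterior is Inv-Gamma(α + n/2, β + Σ(xᵢ−μ)²/2).
Posterior: Inv-Gamma(7.65 + 6/2, 16.58 + 18.918/2) = Inv-Gamma(10.65, 26.0390).
Posterior β = 26.0390.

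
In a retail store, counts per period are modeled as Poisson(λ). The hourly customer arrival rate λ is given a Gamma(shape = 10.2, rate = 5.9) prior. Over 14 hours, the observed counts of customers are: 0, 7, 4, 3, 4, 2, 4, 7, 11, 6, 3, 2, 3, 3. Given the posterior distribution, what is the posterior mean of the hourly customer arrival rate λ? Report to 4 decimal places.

3.4774

With a Gamma(shape α, rate β) prior, the Poisson likelihood is conjugate: the posterior is Gamma(α + ΣXᵢ, β + n).
Sum of counts S = 59 over n = 14 hours.
Posterior: Gamma(α+S, β+n) = Gamma(10.2+59, 5.9+14) = Gamma(69.2, 19.9).
Posterior mean = α/β = 69.2/19.9 = 3.4774.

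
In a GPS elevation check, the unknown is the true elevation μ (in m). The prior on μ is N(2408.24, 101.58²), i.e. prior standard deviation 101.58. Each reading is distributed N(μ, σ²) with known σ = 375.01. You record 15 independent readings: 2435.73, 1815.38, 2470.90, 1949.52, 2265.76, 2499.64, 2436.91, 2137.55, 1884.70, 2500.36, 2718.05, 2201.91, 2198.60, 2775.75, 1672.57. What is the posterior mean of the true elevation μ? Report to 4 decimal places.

For Normal data with known variance σ², a Normal(μ₀, σ₀²) prior on μ is conjugate. Posterior precision = 1/σ₀² + n/σ²; posterior mean is the precision-weighted average of μ₀ and x̄.
Σxᵢ = 2435.73 + 1815.38 + 2470.90 + 1949.52 + 2265.76 + 2499.64 + 2436.91 + 2137.55 + 1884.70 + 2500.36 + 2718.05 + 2201.91 + 2198.60 + 2775.75 + 1672.57 = 33963.33, so n·x̄ = 33963.33.
σ₀² = 101.58² = 10318.4964, σ² = 375.01² = 140632.5001; σ² + n·σ₀² = 140632.5001 + 15·10318.4964 = 295409.9461.
Posterior mean = (μ₀/σ₀² + n·x̄/σ²)/(1/σ₀² + n/σ²) = (σ²·μ₀ + σ₀²·n·x̄)/(σ² + n·σ₀²) = (140632.5001·2408.24 + 10318.4964·33963.33)/295409.9461 = 689127310.377836/295409.9461 = 2332.7830.

2332.7830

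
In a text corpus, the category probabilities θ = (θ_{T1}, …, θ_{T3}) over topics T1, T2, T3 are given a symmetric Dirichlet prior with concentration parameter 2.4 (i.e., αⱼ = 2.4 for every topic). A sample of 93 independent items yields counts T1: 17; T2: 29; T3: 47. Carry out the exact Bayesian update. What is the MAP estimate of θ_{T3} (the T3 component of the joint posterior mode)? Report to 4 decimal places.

The Dirichlet prior is conjugate to the Multinomial likelihood: each posterior αⱼ = prior αⱼ + observed count nⱼ.
Posterior concentration: (19.4, 31.4, 49.4), total = 100.2.
Joint mode component: (α_{T3}−1)/(Σα−K) = 48.4/97.2 = 0.4979.

0.4979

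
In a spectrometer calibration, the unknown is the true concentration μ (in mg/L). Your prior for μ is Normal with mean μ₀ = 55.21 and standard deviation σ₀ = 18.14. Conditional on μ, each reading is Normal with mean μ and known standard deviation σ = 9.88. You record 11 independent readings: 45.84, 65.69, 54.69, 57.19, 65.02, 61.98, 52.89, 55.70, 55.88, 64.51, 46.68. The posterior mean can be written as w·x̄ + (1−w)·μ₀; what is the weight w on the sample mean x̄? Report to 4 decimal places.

0.9737

For Normal data with known variance σ², a Normal(μ₀, σ₀²) prior on μ is conjugate. Posterior precision = 1/σ₀² + n/σ²; posterior mean is the precision-weighted average of μ₀ and x̄.
σ₀² = 18.14² = 329.0596, σ² = 9.88² = 97.6144. Prior precision 1/σ₀² = 1/329.0596; data precision n/σ² = 11/97.6144.
w = (n/σ²)/(1/σ₀² + n/σ²) = n·σ₀²/(σ² + n·σ₀²) = 11·329.0596/(97.6144 + 11·329.0596) = 3619.6556/3717.27 = 0.9737.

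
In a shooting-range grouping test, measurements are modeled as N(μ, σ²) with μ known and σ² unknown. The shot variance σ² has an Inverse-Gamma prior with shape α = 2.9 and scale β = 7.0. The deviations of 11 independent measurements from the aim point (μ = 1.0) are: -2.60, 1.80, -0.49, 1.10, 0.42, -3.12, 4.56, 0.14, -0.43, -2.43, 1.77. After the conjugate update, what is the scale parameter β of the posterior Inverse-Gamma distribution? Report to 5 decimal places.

32.69840

With known mean μ and an Inverse-Gamma(α, β) prior on σ², the Normal likelihood is conjugate: posterior is Inv-Gamma(α + n/2, β + Σ(xᵢ−μ)²/2).
Σ(xᵢ−μ)² = (-2.60)² + (1.80)² + (-0.49)² + (1.10)² + (0.42)² + (-3.12)² + (4.56)² + (0.14)² + (-0.43)² + (-2.43)² + (1.77)² = 51.3968.
Posterior: Inv-Gamma(2.9 + 11/2, 7.0 + 51.3968/2) = Inv-Gamma(8.40, 32.69840).
Posterior β = 32.69840.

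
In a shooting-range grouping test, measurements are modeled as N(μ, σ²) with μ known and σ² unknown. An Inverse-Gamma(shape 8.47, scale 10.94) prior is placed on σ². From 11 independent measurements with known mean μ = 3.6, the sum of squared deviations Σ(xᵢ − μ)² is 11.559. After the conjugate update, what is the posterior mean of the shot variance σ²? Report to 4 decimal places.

1.2891

With known mean μ and an Inverse-Gamma(α, β) prior on σ², the Normal likelihood is conjugate: posterior is Inv-Gamma(α + n/2, β + Σ(xᵢ−μ)²/2).
Posterior: Inv-Gamma(8.47 + 11/2, 10.94 + 11.559/2) = Inv-Gamma(13.97, 16.7195).
E[σ²|data] = β/(α−1) = 16.7195/12.97 = 1.2891.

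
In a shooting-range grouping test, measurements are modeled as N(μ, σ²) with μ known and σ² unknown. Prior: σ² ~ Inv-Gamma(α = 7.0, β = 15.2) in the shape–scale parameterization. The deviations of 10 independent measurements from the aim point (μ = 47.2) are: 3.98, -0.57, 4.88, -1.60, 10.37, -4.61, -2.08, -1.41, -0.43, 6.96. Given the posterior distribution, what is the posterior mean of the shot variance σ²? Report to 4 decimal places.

With known mean μ and an Inverse-Gamma(α, β) prior on σ², the Normal likelihood is conjugate: posterior is Inv-Gamma(α + n/2, β + Σ(xᵢ−μ)²/2).
Σ(xᵢ−μ)² = (3.98)² + (-0.57)² + (4.88)² + (-1.60)² + (10.37)² + (-4.61)² + (-2.08)² + (-1.41)² + (-0.43)² + (6.96)² = 226.2697.
Posterior: Inv-Gamma(7.0 + 10/2, 15.2 + 226.2697/2) = Inv-Gamma(12.00, 128.33485).
E[σ²|data] = β/(α−1) = 128.33485/11.00 = 11.6668.

11.6668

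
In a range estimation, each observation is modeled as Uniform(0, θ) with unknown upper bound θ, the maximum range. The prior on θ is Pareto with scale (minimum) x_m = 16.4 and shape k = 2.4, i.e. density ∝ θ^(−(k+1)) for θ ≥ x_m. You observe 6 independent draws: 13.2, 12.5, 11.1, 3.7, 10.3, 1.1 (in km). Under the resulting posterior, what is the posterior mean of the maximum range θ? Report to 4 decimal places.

A Pareto(scale x_m, shape k) prior on the upper bound θ of Uniform(0, θ) is conjugate: posterior is Pareto(max(x_m, max xᵢ), k + n).
Sample maximum = 13.2; prior scale x_m = 16.4 → posterior scale = max = 16.4.
Posterior shape = 2.4 + 6 = 8.4.
E[θ|data] = k·x_m/(k−1) = 8.4·16.4/7.4 = 18.6162.

18.6162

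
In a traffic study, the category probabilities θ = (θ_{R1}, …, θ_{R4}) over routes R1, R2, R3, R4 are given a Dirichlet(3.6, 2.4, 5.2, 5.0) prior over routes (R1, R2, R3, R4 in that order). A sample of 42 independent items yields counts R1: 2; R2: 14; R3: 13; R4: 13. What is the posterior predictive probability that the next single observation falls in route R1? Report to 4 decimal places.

The Dirichlet prior is conjugate to the Multinomial likelihood: each posterior αⱼ = prior αⱼ + observed count nⱼ.
Posterior concentration: (5.6, 16.4, 18.2, 18.0), total = 58.2.
P(next = R1 | data) = α_{R1}/Σα = 0.0962.

0.0962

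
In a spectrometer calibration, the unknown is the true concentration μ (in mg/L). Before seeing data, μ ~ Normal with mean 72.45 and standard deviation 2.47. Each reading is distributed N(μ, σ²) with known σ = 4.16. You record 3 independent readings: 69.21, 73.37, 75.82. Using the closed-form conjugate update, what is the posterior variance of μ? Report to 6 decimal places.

For Normal data with known variance σ², a Normal(μ₀, σ₀²) prior on μ is conjugate. Posterior precision = 1/σ₀² + n/σ²; posterior mean is the precision-weighted average of μ₀ and x̄.
σ₀² = 2.47² = 6.1009, σ² = 4.16² = 17.3056; σ² + n·σ₀² = 17.3056 + 3·6.1009 = 35.6083.
Posterior precision = 1/σ₀² + n/σ² = 1/6.1009 + 3/17.3056 = (σ² + n·σ₀²)/(σ₀²σ²) = 35.6083/(6.1009·17.3056); posterior variance σₙ² = σ₀²σ²/(σ² + n·σ₀²) = 6.1009·17.3056/35.6083 = 2.965032.

2.965032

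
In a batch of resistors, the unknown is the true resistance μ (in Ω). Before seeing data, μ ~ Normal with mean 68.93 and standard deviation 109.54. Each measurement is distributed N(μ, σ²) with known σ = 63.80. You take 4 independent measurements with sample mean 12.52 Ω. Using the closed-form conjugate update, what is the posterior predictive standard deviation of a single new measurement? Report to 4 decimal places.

70.7707

For Normal data with known variance σ², a Normal(μ₀, σ₀²) prior on μ is conjugate. Posterior precision = 1/σ₀² + n/σ²; posterior mean is the precision-weighted average of μ₀ and x̄.
σ₀² = 109.54² = 11999.0116, σ² = 63.80² = 4070.44; σ² + n·σ₀² = 4070.44 + 4·11999.0116 = 52066.4864.
Posterior precision = 1/σ₀² + n/σ² = 1/11999.0116 + 4/4070.44 = (σ² + n·σ₀²)/(σ₀²σ²) = 52066.4864/(11999.0116·4070.44); posterior variance σₙ² = σ₀²σ²/(σ² + n·σ₀²) = 11999.0116·4070.44/52066.4864 = 938.055555.
Predictive variance for one new observation = σₙ² + σ² = 11999.0116·4070.44/52066.4864 + 4070.44 = σ²·(σ₀² + 52066.4864)/52066.4864 = 4070.44·64065.498/52066.4864 = 5008.495555; SD = √(4070.44·64065.498/52066.4864) = 70.7707.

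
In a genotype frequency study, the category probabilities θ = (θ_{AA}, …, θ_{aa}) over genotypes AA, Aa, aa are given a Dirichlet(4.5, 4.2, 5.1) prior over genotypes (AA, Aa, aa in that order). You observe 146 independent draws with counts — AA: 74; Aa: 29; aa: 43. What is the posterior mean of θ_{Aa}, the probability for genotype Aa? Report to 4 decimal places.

The Dirichlet prior is conjugate to the Multinomial likelihood: each posterior αⱼ = prior αⱼ + observed count nⱼ.
Posterior concentration: (78.5, 33.2, 48.1), total = 159.8.
E[θ_{Aa}|data] = α_{Aa}/Σα = 33.2/159.8 = 0.2078.

0.2078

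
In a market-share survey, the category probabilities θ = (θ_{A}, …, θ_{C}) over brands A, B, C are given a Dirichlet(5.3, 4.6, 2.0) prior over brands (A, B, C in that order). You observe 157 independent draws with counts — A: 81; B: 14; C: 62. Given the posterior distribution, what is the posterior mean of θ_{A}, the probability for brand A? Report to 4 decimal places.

0.5110

The Dirichlet prior is conjugate to the Multinomial likelihood: each posterior αⱼ = prior αⱼ + observed count nⱼ.
Posterior concentration: (86.3, 18.6, 64.0), total = 168.9.
E[θ_{A}|data] = α_{A}/Σα = 86.3/168.9 = 0.5110.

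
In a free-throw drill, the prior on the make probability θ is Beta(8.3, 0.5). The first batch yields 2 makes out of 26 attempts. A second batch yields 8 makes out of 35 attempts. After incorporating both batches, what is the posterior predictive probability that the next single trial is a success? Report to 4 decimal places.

0.2622

The Beta prior is conjugate to a Binomial/Bernoulli likelihood; the update adds successes to α and failures to β.
After batch 1: Beta(8.3+2, 0.5+24) = Beta(10.3, 24.5).
After batch 2: Beta(10.3+8, 24.5+27) = Beta(18.3, 51.5).
For a single future Bernoulli trial, P(success | data) = α/(α+β) = 0.2622.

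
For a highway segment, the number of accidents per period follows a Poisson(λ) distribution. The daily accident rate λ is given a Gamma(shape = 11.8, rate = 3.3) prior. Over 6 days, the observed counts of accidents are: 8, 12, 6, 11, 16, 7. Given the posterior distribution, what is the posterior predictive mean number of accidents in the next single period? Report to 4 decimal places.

With a Gamma(shape α, rate β) prior, the Poisson likelihood is conjugate: the posterior is Gamma(α + ΣXᵢ, β + n).
Sum of counts S = 60 over n = 6 days.
Posterior: Gamma(α+S, β+n) = Gamma(11.8+60, 3.3+6) = Gamma(71.8, 9.3).
The predictive distribution for one future period is NegBinom with mean α/β = 7.7204.

7.7204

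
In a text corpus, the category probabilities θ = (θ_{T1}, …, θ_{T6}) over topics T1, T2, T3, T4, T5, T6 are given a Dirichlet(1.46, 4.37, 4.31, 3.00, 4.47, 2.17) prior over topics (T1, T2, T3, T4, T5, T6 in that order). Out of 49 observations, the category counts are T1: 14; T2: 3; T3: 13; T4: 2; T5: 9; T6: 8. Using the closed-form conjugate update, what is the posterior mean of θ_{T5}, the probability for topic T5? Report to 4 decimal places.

The Dirichlet prior is conjugate to the Multinomial likelihood: each posterior αⱼ = prior αⱼ + observed count nⱼ.
Posterior concentration: (15.46, 7.37, 17.31, 5.00, 13.47, 10.17), total = 68.78.
E[θ_{T5}|data] = α_{T5}/Σα = 13.47/68.78 = 0.1958.

0.1958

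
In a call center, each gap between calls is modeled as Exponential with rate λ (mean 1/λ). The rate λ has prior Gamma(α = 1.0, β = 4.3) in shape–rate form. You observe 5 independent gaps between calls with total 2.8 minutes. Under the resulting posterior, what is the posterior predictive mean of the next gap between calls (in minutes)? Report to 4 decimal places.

1.4200

With a Gamma(shape α, rate β) prior on the exponential rate λ, the posterior after n observations with total T = Σxᵢ is Gamma(α+n, β+T).
Posterior: Gamma(1.0+5, 4.3+2.8) = Gamma(6.0, 7.1).
The predictive distribution for the next observation is Lomax; its mean is β/(α−1) = 7.1/5.0 = 1.4200.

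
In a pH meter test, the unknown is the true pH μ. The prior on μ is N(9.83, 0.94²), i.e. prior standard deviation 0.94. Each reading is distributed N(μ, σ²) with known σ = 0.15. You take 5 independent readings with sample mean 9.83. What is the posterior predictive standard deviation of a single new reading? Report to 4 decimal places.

For Normal data with known variance σ², a Normal(μ₀, σ₀²) prior on μ is conjugate. Posterior precision = 1/σ₀² + n/σ²; posterior mean is the precision-weighted average of μ₀ and x̄.
σ₀² = 0.94² = 0.8836, σ² = 0.15² = 0.0225; σ² + n·σ₀² = 0.0225 + 5·0.8836 = 4.4405.
Posterior precision = 1/σ₀² + n/σ² = 1/0.8836 + 5/0.0225 = (σ² + n·σ₀²)/(σ₀²σ²) = 4.4405/(0.8836·0.0225); posterior variance σₙ² = σ₀²σ²/(σ² + n·σ₀²) = 0.8836·0.0225/4.4405 = 0.004477.
Predictive variance for one new observation = σₙ² + σ² = 0.8836·0.0225/4.4405 + 0.0225 = σ²·(σ₀² + 4.4405)/4.4405 = 0.0225·5.3241/4.4405 = 0.026977; SD = √(0.0225·5.3241/4.4405) = 0.1642.

0.1642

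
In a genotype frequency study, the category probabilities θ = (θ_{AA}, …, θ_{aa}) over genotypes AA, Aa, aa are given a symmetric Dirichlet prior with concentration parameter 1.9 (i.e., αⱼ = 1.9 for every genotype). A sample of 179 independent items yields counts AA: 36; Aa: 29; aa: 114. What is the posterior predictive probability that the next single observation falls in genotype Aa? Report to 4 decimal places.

0.1673

The Dirichlet prior is conjugate to the Multinomial likelihood: each posterior αⱼ = prior αⱼ + observed count nⱼ.
Posterior concentration: (37.9, 30.9, 115.9), total = 184.7.
P(next = Aa | data) = α_{Aa}/Σα = 0.1673.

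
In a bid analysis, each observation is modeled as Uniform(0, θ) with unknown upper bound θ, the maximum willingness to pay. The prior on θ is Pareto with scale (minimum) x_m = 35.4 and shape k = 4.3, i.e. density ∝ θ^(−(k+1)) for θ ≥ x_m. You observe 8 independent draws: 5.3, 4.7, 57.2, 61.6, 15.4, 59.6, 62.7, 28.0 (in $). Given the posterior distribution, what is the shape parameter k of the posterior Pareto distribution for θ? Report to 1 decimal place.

12.3

A Pareto(scale x_m, shape k) prior on the upper bound θ of Uniform(0, θ) is conjugate: posterior is Pareto(max(x_m, max xᵢ), k + n).
Sample maximum = 62.7; prior scale x_m = 35.4 → posterior scale = max = 62.7.
Posterior shape = 4.3 + 8 = 12.3.
Posterior shape k = 12.3.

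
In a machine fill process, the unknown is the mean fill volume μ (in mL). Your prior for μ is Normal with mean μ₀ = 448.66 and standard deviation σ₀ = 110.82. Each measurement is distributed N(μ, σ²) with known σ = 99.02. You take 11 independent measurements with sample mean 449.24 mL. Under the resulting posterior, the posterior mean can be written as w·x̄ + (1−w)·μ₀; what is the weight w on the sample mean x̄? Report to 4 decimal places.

For Normal data with known variance σ², a Normal(μ₀, σ₀²) prior on μ is conjugate. Posterior precision = 1/σ₀² + n/σ²; posterior mean is the precision-weighted average of μ₀ and x̄.
σ₀² = 110.82² = 12281.0724, σ² = 99.02² = 9804.9604. Prior precision 1/σ₀² = 1/12281.0724; data precision n/σ² = 11/9804.9604.
w = (n/σ²)/(1/σ₀² + n/σ²) = n·σ₀²/(σ² + n·σ₀²) = 11·12281.0724/(9804.9604 + 11·12281.0724) = 135091.7964/144896.7568 = 0.9323.

0.9323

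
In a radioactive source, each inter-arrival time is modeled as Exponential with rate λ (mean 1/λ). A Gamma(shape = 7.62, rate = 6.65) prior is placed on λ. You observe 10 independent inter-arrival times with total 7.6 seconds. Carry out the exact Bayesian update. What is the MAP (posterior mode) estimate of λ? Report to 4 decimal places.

With a Gamma(shape α, rate β) prior on the exponential rate λ, the posterior after n observations with total T = Σxᵢ is Gamma(α+n, β+T).
Posterior: Gamma(7.62+10, 6.65+7.6) = Gamma(17.62, 14.25).
Mode = (α−1)/β = 1.1663.

1.1663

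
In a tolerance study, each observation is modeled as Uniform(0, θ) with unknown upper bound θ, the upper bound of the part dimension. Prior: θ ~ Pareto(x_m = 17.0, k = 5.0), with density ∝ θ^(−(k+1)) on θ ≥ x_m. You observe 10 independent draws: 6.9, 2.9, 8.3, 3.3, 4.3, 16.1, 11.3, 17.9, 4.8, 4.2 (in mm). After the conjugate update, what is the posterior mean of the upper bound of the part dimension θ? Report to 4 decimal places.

19.1786

A Pareto(scale x_m, shape k) prior on the upper bound θ of Uniform(0, θ) is conjugate: posterior is Pareto(max(x_m, max xᵢ), k + n).
Sample maximum = 17.9; prior scale x_m = 17.0 → posterior scale = max = 17.9.
Posterior shape = 5.0 + 10 = 15.0.
E[θ|data] = k·x_m/(k−1) = 15.0·17.9/14.0 = 19.1786.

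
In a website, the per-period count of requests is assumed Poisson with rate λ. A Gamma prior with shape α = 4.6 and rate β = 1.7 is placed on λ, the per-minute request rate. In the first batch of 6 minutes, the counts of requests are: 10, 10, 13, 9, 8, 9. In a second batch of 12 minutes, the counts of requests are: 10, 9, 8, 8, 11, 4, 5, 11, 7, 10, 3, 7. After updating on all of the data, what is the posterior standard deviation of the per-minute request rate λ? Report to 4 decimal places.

With a Gamma(shape α, rate β) prior, the Poisson likelihood is conjugate: the posterior is Gamma(α + ΣXᵢ, β + n).
Batch 1: sum of counts S = 59 over n = 6 minutes.
After batch 1: Gamma(α+S, β+n) = Gamma(4.6+59, 1.7+6) = Gamma(63.6, 7.7).
Batch 2: sum of counts S = 93 over n = 12 minutes.
After batch 2: Gamma(α+S, β+n) = Gamma(63.6+93, 7.7+12) = Gamma(156.6, 19.7).
SD = √α/β = √156.6/19.7 = 0.6352.

0.6352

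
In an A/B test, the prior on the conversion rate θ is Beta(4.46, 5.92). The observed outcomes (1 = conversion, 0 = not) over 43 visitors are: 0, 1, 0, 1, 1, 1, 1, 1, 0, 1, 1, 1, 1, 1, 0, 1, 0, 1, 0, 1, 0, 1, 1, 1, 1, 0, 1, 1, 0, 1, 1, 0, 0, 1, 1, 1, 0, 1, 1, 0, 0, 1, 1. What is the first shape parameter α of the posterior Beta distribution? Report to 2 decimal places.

33.46

The Beta prior is conjugate to a Binomial/Bernoulli likelihood; the update adds successes to α and failures to β.
Posterior: Beta(α+k, β+n−k) = Beta(4.46+29, 5.92+14) = Beta(33.46, 19.92).
Posterior α = 33.46.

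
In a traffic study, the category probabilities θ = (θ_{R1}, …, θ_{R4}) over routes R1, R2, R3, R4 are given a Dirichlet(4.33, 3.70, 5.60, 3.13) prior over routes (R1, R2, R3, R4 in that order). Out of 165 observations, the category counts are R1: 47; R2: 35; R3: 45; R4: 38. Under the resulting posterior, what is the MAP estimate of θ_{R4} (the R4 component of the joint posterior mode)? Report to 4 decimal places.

The Dirichlet prior is conjugate to the Multinomial likelihood: each posterior αⱼ = prior αⱼ + observed count nⱼ.
Posterior concentration: (51.33, 38.70, 50.60, 41.13), total = 181.76.
Joint mode component: (α_{R4}−1)/(Σα−K) = 40.13/177.76 = 0.2258.

0.2258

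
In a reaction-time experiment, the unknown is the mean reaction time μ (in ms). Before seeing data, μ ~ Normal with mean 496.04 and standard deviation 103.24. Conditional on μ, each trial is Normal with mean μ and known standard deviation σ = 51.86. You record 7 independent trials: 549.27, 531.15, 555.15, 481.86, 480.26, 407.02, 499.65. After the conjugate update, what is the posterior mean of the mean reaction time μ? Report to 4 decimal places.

For Normal data with known variance σ², a Normal(μ₀, σ₀²) prior on μ is conjugate. Posterior precision = 1/σ₀² + n/σ²; posterior mean is the precision-weighted average of μ₀ and x̄.
Σxᵢ = 549.27 + 531.15 + 555.15 + 481.86 + 480.26 + 407.02 + 499.65 = 3504.36, so n·x̄ = 3504.36.
σ₀² = 103.24² = 10658.4976, σ² = 51.86² = 2689.4596; σ² + n·σ₀² = 2689.4596 + 7·10658.4976 = 77298.9428.
Posterior mean = (μ₀/σ₀² + n·x̄/σ²)/(1/σ₀² + n/σ²) = (σ²·μ₀ + σ₀²·n·x̄)/(σ² + n·σ₀²) = (2689.4596·496.04 + 10658.4976·3504.36)/77298.9428 = 38685292.18952/77298.9428 = 500.4634.

500.4634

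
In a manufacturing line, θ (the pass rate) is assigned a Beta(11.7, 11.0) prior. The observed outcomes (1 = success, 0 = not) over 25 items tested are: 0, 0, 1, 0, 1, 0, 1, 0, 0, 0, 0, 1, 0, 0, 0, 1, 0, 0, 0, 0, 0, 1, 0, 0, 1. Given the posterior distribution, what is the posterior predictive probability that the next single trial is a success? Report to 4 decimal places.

The Beta prior is conjugate to a Binomial/Bernoulli likelihood; the update adds successes to α and failures to β.
Posterior: Beta(α+k, β+n−k) = Beta(11.7+7, 11.0+18) = Beta(18.7, 29.0).
For a single future Bernoulli trial, P(success | data) = α/(α+β) = 0.3920.

0.3920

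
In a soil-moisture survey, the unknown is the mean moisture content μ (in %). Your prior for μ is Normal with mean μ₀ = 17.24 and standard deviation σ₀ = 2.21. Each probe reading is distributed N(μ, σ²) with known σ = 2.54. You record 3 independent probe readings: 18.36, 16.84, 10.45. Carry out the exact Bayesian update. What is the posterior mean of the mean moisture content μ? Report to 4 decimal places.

15.8352

For Normal data with known variance σ², a Normal(μ₀, σ₀²) prior on μ is conjugate. Posterior precision = 1/σ₀² + n/σ²; posterior mean is the precision-weighted average of μ₀ and x̄.
Σxᵢ = 18.36 + 16.84 + 10.45 = 45.65, so n·x̄ = 45.65.
σ₀² = 2.21² = 4.8841, σ² = 2.54² = 6.4516; σ² + n·σ₀² = 6.4516 + 3·4.8841 = 21.1039.
Posterior mean = (μ₀/σ₀² + n·x̄/σ²)/(1/σ₀² + n/σ²) = (σ²·μ₀ + σ₀²·n·x̄)/(σ² + n·σ₀²) = (6.4516·17.24 + 4.8841·45.65)/21.1039 = 334.184749/21.1039 = 15.8352.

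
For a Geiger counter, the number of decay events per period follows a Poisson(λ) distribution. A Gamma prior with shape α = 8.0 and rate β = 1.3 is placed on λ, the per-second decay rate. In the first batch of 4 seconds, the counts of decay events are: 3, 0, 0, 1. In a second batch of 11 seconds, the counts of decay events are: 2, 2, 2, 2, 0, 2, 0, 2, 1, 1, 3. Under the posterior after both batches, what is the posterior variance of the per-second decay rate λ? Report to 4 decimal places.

0.1091

With a Gamma(shape α, rate β) prior, the Poisson likelihood is conjugate: the posterior is Gamma(α + ΣXᵢ, β + n).
Batch 1: sum of counts S = 4 over n = 4 seconds.
After batch 1: Gamma(α+S, β+n) = Gamma(8.0+4, 1.3+4) = Gamma(12.0, 5.3).
Batch 2: sum of counts S = 17 over n = 11 seconds.
After batch 2: Gamma(α+S, β+n) = Gamma(12.0+17, 5.3+11) = Gamma(29.0, 16.3).
Var = α/β² = 29.0/16.3² = 0.1091.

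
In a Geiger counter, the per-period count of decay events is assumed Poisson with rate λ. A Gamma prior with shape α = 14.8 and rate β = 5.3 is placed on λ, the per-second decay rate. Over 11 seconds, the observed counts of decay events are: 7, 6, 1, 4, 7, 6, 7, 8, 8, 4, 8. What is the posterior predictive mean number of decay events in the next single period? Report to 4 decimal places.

4.9571

With a Gamma(shape α, rate β) prior, the Poisson likelihood is conjugate: the posterior is Gamma(α + ΣXᵢ, β + n).
Sum of counts S = 66 over n = 11 seconds.
Posterior: Gamma(α+S, β+n) = Gamma(14.8+66, 5.3+11) = Gamma(80.8, 16.3).
The predictive distribution for one future period is NegBinom with mean α/β = 4.9571.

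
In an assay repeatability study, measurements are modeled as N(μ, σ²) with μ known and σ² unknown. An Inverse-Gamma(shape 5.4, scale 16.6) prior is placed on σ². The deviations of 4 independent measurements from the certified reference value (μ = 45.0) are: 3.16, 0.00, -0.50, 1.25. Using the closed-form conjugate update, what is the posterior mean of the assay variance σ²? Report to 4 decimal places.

With known mean μ and an Inverse-Gamma(α, β) prior on σ², the Normal likelihood is conjugate: posterior is Inv-Gamma(α + n/2, β + Σ(xᵢ−μ)²/2).
Σ(xᵢ−μ)² = (3.16)² + (0.00)² + (-0.50)² + (1.25)² = 11.7981.
Posterior: Inv-Gamma(5.4 + 4/2, 16.6 + 11.7981/2) = Inv-Gamma(7.40, 22.49905).
E[σ²|data] = β/(α−1) = 22.49905/6.40 = 3.5155.

3.5155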